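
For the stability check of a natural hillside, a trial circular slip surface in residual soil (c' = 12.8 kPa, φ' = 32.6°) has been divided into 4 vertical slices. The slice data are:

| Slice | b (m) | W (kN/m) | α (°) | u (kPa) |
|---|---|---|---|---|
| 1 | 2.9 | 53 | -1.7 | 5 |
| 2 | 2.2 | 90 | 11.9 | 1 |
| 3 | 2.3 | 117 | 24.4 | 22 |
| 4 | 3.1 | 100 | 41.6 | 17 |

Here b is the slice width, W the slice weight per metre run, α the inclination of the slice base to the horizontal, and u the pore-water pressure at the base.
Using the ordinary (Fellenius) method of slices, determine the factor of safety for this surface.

FS = 2.02

Ordinary method of slices: FS = Σ[c'·Δl_i + (W_i cosα_i − u_i·Δl_i)·tanφ'] / Σ W_i sinα_i, with Δl_i = b_i / cosα_i.
Slice 1: Δl = 2.9/cos(-1.7°) = 2.901 m; N'_1 = 53·cos(-1.7°) − 5·2.901 = 38.5; c'Δl = 37.14; W sinα = -1.6
Slice 2: Δl = 2.2/cos11.9° = 2.248 m; N'_2 = 90·cos11.9° − 1·2.248 = 85.8; c'Δl = 28.78; W sinα = 18.6
Slice 3: Δl = 2.3/cos24.4° = 2.526 m; N'_3 = 117·cos24.4° − 22·2.526 = 51.0; c'Δl = 32.33; W sinα = 48.3
Slice 4: Δl = 3.1/cos41.6° = 4.146 m; N'_4 = 100·cos41.6° − 17·4.146 = 4.3; c'Δl = 53.06; W sinα = 66.4
Σc'Δl = 151.3 kN/m; ΣN' = 179.6 kN/m; ΣW sinα = 131.7 kN/m
Resisting = 151.3 + 179.6·tan32.6° = 151.3 + 114.8 = 266.2 kN/m
FS = 266.2 / 131.7 = 2.021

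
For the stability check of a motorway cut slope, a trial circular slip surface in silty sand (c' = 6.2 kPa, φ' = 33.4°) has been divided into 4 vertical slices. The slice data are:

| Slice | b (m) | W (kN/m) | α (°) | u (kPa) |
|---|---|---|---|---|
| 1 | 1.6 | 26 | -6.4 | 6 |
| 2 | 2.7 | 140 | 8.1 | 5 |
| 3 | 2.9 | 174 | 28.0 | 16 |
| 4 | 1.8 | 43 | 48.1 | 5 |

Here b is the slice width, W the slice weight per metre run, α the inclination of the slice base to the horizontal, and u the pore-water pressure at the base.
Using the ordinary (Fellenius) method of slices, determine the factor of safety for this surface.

FS = 1.79

Ordinary method of slices: FS = Σ[c'·Δl_i + (W_i cosα_i − u_i·Δl_i)·tanφ'] / Σ W_i sinα_i, with Δl_i = b_i / cosα_i.
Slice 1: Δl = 1.6/cos(-6.4°) = 1.610 m; N'_1 = 26·cos(-6.4°) − 6·1.610 = 16.2; c'Δl = 9.98; W sinα = -2.9
Slice 2: Δl = 2.7/cos8.1° = 2.727 m; N'_2 = 140·cos8.1° − 5·2.727 = 125.0; c'Δl = 16.91; W sinα = 19.7
Slice 3: Δl = 2.9/cos28.0° = 3.284 m; N'_3 = 174·cos28.0° − 16·3.284 = 101.1; c'Δl = 20.36; W sinα = 81.7
Slice 4: Δl = 1.8/cos48.1° = 2.695 m; N'_4 = 43·cos48.1° − 5·2.695 = 15.2; c'Δl = 16.71; W sinα = 32.0
Σc'Δl = 64.0 kN/m; ΣN' = 257.5 kN/m; ΣW sinα = 130.5 kN/m
Resisting = 64.0 + 257.5·tan33.4° = 64.0 + 169.8 = 233.7 kN/m
FS = 233.7 / 130.5 = 1.791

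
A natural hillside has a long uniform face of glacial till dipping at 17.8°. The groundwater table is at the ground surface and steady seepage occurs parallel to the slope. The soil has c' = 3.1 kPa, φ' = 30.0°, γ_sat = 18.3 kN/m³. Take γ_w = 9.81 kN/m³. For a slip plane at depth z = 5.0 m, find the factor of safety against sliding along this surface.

With seepage parallel to the slope and the water table at the surface, the effective normal stress on the slip plane uses the buoyant unit weight γ' = γ_sat − γ_w while the driving shear stress uses γ_sat:
FS = [c' + γ' z cos²β tanφ'] / [γ_sat z sinβ cosβ]
γ' = 18.3 − 9.81 = 8.49 kN/m³
Numerator = 3.1 + 8.49·5.0·cos²17.8°·tan30.0° = 3.1 + 8.49·5.0·0.9066·0.5774 = 25.318 kPa
Denominator = 18.3·5.0·sin17.8°·cos17.8° = 18.3·5.0·0.3057·0.9521 = 26.632 kPa
FS = 25.318 / 26.632 = 0.951

FS = 0.95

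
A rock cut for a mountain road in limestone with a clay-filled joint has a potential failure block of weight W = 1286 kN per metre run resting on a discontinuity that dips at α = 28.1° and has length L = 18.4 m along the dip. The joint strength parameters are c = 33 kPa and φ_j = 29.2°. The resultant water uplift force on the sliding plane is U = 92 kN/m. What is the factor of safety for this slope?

FS = 1.96

Resolving the block weight along and normal to the plane and applying the Mohr–Coulomb strength on the joint:
N' = W cosα − U = 1286·cos28.1° − 92 = 1042.4 kN/m
Driving force T = W sinα = 1286·sin28.1° = 605.7 kN/m
Resisting force R = c·L + N'·tanφ_j = 33·18.4 + 1042.4·tan29.2° = 607.2 + 582.6 = 1189.8 kN/m
FS = R / T = 1189.8 / 605.7 = 1.964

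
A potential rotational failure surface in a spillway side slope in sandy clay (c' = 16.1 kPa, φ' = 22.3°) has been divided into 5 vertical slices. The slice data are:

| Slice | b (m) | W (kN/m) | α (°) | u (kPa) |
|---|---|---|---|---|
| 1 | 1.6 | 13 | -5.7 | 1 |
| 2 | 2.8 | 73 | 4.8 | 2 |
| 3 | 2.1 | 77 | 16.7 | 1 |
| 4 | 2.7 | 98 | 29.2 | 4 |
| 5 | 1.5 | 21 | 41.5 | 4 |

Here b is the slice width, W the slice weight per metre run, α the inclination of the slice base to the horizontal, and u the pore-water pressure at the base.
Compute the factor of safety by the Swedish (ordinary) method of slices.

FS = 3.19

Ordinary method of slices: FS = Σ[c'·Δl_i + (W_i cosα_i − u_i·Δl_i)·tanφ'] / Σ W_i sinα_i, with Δl_i = b_i / cosα_i.
Slice 1: Δl = 1.6/cos(-5.7°) = 1.608 m; N'_1 = 13·cos(-5.7°) − 1·1.608 = 11.3; c'Δl = 25.89; W sinα = -1.3
Slice 2: Δl = 2.8/cos4.8° = 2.810 m; N'_2 = 73·cos4.8° − 2·2.810 = 67.1; c'Δl = 45.24; W sinα = 6.1
Slice 3: Δl = 2.1/cos16.7° = 2.192 m; N'_3 = 77·cos16.7° − 1·2.192 = 71.6; c'Δl = 35.30; W sinα = 22.1
Slice 4: Δl = 2.7/cos29.2° = 3.093 m; N'_4 = 98·cos29.2° − 4·3.093 = 73.2; c'Δl = 49.80; W sinα = 47.8
Slice 5: Δl = 1.5/cos41.5° = 2.003 m; N'_5 = 21·cos41.5° − 4·2.003 = 7.7; c'Δl = 32.24; W sinα = 13.9
Σc'Δl = 188.5 kN/m; ΣN' = 230.9 kN/m; ΣW sinα = 88.7 kN/m
Resisting = 188.5 + 230.9·tan22.3° = 188.5 + 94.7 = 283.2 kN/m
FS = 283.2 / 88.7 = 3.194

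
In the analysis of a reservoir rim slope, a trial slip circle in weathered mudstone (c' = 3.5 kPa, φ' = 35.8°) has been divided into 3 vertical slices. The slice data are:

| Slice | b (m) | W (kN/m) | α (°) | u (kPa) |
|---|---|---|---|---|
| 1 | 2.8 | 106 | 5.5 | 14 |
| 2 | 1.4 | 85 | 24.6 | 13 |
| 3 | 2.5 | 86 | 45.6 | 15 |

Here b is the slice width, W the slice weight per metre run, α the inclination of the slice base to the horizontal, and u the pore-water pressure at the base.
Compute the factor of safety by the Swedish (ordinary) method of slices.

FS = 1.14

Ordinary method of slices: FS = Σ[c'·Δl_i + (W_i cosα_i − u_i·Δl_i)·tanφ'] / Σ W_i sinα_i, with Δl_i = b_i / cosα_i.
Slice 1: Δl = 2.8/cos5.5° = 2.813 m; N'_1 = 106·cos5.5° − 14·2.813 = 66.1; c'Δl = 9.85; W sinα = 10.2
Slice 2: Δl = 1.4/cos24.6° = 1.540 m; N'_2 = 85·cos24.6° − 13·1.540 = 57.3; c'Δl = 5.39; W sinα = 35.4
Slice 3: Δl = 2.5/cos45.6° = 3.573 m; N'_3 = 86·cos45.6° − 15·3.573 = 6.6; c'Δl = 12.51; W sinα = 61.4
Σc'Δl = 27.7 kN/m; ΣN' = 130.0 kN/m; ΣW sinα = 107.0 kN/m
Resisting = 27.7 + 130.0·tan35.8° = 27.7 + 93.7 = 121.5 kN/m
FS = 121.5 / 107.0 = 1.135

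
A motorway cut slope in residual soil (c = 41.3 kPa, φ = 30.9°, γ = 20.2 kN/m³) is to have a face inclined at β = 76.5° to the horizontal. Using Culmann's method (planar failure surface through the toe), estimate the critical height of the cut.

Culmann's analysis gives the critical failure plane at α_cr = (β + φ)/2 = (76.5 + 30.9)/2 = 53.7°, and the critical height
H_c = (4c/γ) · sinβ cosφ / [1 − cos(β − φ)]
    = (4·41.3/20.2) · sin76.5°·cos30.9° / [1 − cos(45.6°)]
    = 8.178 · 0.9724·0.8581 / [1 − 0.6997]
    = 8.178 · 0.8344 / 0.3003
    = 22.72 m

H_c = 22.72 m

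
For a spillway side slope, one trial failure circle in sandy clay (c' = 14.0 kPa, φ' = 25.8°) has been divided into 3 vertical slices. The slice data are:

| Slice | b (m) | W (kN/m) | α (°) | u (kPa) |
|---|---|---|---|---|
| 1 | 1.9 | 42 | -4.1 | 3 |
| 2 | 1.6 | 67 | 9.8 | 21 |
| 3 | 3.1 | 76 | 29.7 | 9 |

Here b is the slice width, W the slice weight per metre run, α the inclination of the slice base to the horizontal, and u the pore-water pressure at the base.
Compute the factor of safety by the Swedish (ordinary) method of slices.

FS = 3.23

Ordinary method of slices: FS = Σ[c'·Δl_i + (W_i cosα_i − u_i·Δl_i)·tanφ'] / Σ W_i sinα_i, with Δl_i = b_i / cosα_i.
Slice 1: Δl = 1.9/cos(-4.1°) = 1.905 m; N'_1 = 42·cos(-4.1°) − 3·1.905 = 36.2; c'Δl = 26.67; W sinα = -3.0
Slice 2: Δl = 1.6/cos9.8° = 1.624 m; N'_2 = 67·cos9.8° − 21·1.624 = 31.9; c'Δl = 22.73; W sinα = 11.4
Slice 3: Δl = 3.1/cos29.7° = 3.569 m; N'_3 = 76·cos29.7° − 9·3.569 = 33.9; c'Δl = 49.96; W sinα = 37.7
Σc'Δl = 99.4 kN/m; ΣN' = 102.0 kN/m; ΣW sinα = 46.1 kN/m
Resisting = 99.4 + 102.0·tan25.8° = 99.4 + 49.3 = 148.7 kN/m
FS = 148.7 / 46.1 = 3.228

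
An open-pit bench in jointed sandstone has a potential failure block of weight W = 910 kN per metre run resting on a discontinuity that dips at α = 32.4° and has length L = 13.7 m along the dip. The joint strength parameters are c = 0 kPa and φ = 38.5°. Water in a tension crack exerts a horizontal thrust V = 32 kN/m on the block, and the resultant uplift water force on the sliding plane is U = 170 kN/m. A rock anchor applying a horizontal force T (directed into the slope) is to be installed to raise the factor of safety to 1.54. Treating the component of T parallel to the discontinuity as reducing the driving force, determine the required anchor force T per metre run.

T = 191 kN/m

Resolving forces along and normal to the sliding plane, with the horizontal anchor force T adding T·sinα to the effective normal force and T·cosα acting up the plane against the driving force:
FS = [cL + (W cosα − U − V sinα + T sinα) tanφ] / [W sinα + V cosα − T cosα]
Without the anchor: N' = 581.2 kN/m, driving T_d = 514.6 kN/m, resisting R = 0·13.7 + 581.2·tan38.5° = 462.3 kN/m, FS = 0.90.
Setting FS = 1.54 and solving for T:
1.54·(514.6 − T cos32.4°) = 462.3 + T sin32.4°·tan38.5°
T·(sin32.4°·tan38.5° + 1.54·cos32.4°) = 1.54·514.6 − 462.3
T·(0.5358·0.7954 + 1.54·0.8443) = 792.5 − 462.3 = 330.2
T·1.7265 = 330.2
T = 191.3 kN/m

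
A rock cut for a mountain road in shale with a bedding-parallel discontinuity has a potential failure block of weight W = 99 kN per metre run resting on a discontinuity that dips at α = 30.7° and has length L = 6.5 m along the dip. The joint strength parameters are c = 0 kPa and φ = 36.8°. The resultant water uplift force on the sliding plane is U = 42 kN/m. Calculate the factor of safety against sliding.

Resolving the block weight along and normal to the plane and applying the Mohr–Coulomb strength on the joint:
N' = W cosα − U = 99·cos30.7° − 42 = 43.1 kN/m
Driving force T = W sinα = 99·sin30.7° = 50.5 kN/m
Resisting force R = c·L + N'·tanφ = 0·6.5 + 43.1·tan36.8° = 0.0 + 32.3 = 32.3 kN/m
FS = R / T = 32.3 / 50.5 = 0.638

FS = 0.64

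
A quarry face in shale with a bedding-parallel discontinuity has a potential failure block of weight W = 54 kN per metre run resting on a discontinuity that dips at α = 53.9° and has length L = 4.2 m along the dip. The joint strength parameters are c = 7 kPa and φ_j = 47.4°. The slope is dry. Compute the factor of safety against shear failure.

FS = 1.47

Resolving the block weight along and normal to the plane and applying the Mohr–Coulomb strength on the joint:
N' = W cosα = 54·cos53.9° = 31.8 kN/m
Driving force T = W sinα = 54·sin53.9° = 43.6 kN/m
Resisting force R = c·L + N'·tanφ_j = 7·4.2 + 31.8·tan47.4° = 29.4 + 34.6 = 64.0 kN/m
FS = R / T = 64.0 / 43.6 = 1.467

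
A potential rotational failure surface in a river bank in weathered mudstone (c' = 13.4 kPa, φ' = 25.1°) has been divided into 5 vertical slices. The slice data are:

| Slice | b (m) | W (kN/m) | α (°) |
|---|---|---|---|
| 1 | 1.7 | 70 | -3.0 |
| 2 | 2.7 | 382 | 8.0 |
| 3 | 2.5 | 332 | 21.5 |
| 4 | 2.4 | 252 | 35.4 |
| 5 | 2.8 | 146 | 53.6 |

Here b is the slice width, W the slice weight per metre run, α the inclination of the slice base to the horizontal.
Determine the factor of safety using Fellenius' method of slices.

Ordinary method of slices: FS = Σ[c'·Δl_i + (W_i cosα_i)·tanφ'] / Σ W_i sinα_i, with Δl_i = b_i / cosα_i.
Slice 1: Δl = 1.7/cos(-3.0°) = 1.702 m; N'_1 = 70·cos(-3.0°) = 69.9; c'Δl = 22.81; W sinα = -3.7
Slice 2: Δl = 2.7/cos8.0° = 2.727 m; N'_2 = 382·cos8.0° = 378.3; c'Δl = 36.54; W sinα = 53.2
Slice 3: Δl = 2.5/cos21.5° = 2.687 m; N'_3 = 332·cos21.5° = 308.9; c'Δl = 36.01; W sinα = 121.7
Slice 4: Δl = 2.4/cos35.4° = 2.944 m; N'_4 = 252·cos35.4° = 205.4; c'Δl = 39.45; W sinα = 146.0
Slice 5: Δl = 2.8/cos53.6° = 4.718 m; N'_5 = 146·cos53.6° = 86.6; c'Δl = 63.23; W sinα = 117.5
Σc'Δl = 198.0 kN/m; ΣN' = 1049.1 kN/m; ΣW sinα = 434.7 kN/m
Resisting = 198.0 + 1049.1·tan25.1° = 198.0 + 491.5 = 689.5 kN/m
FS = 689.5 / 434.7 = 1.586

FS = 1.59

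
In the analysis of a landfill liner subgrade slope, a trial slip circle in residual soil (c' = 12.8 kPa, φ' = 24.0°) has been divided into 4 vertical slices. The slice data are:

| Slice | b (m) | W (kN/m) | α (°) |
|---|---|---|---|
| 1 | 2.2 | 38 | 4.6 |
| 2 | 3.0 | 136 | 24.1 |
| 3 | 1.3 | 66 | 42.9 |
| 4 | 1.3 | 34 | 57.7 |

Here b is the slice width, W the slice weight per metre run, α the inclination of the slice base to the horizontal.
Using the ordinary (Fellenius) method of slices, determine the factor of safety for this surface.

FS = 1.71

Ordinary method of slices: FS = Σ[c'·Δl_i + (W_i cosα_i)·tanφ'] / Σ W_i sinα_i, with Δl_i = b_i / cosα_i.
Slice 1: Δl = 2.2/cos4.6° = 2.207 m; N'_1 = 38·cos4.6° = 37.9; c'Δl = 28.25; W sinα = 3.0
Slice 2: Δl = 3.0/cos24.1° = 3.286 m; N'_2 = 136·cos24.1° = 124.1; c'Δl = 42.07; W sinα = 55.5
Slice 3: Δl = 1.3/cos42.9° = 1.775 m; N'_3 = 66·cos42.9° = 48.3; c'Δl = 22.72; W sinα = 44.9
Slice 4: Δl = 1.3/cos57.7° = 2.433 m; N'_4 = 34·cos57.7° = 18.2; c'Δl = 31.14; W sinα = 28.7
Σc'Δl = 124.2 kN/m; ΣN' = 228.5 kN/m; ΣW sinα = 132.2 kN/m
Resisting = 124.2 + 228.5·tan24.0° = 124.2 + 101.8 = 225.9 kN/m
FS = 225.9 / 132.2 = 1.708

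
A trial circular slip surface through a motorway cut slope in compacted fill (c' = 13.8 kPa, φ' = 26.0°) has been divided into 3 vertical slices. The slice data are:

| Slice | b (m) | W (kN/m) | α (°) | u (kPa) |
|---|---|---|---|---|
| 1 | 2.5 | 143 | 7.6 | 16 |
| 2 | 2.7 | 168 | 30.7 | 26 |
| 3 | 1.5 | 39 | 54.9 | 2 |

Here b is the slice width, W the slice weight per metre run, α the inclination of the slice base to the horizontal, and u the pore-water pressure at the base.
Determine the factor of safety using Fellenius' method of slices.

Ordinary method of slices: FS = Σ[c'·Δl_i + (W_i cosα_i − u_i·Δl_i)·tanφ'] / Σ W_i sinα_i, with Δl_i = b_i / cosα_i.
Slice 1: Δl = 2.5/cos7.6° = 2.522 m; N'_1 = 143·cos7.6° − 16·2.522 = 101.4; c'Δl = 34.81; W sinα = 18.9
Slice 2: Δl = 2.7/cos30.7° = 3.140 m; N'_2 = 168·cos30.7° − 26·3.140 = 62.8; c'Δl = 43.33; W sinα = 85.8
Slice 3: Δl = 1.5/cos54.9° = 2.609 m; N'_3 = 39·cos54.9° − 2·2.609 = 17.2; c'Δl = 36.00; W sinα = 31.9
Σc'Δl = 114.1 kN/m; ΣN' = 181.4 kN/m; ΣW sinα = 136.6 kN/m
Resisting = 114.1 + 181.4·tan26.0° = 114.1 + 88.5 = 202.6 kN/m
FS = 202.6 / 136.6 = 1.483

FS = 1.48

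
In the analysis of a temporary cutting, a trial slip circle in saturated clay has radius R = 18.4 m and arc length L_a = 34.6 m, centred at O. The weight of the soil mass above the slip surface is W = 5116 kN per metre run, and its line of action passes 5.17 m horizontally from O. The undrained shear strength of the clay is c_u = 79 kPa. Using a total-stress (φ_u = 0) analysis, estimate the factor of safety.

FS = 1.90

Taking moments about the centre O, the resisting moment is provided by the undrained shear strength acting along the arc:
M_R = c_u·L_a·R = 79·34.60·18.4 = 50294.6 kN·m/m
M_D = W·d = 5116·5.17 = 26449.7 kN·m/m
FS = M_R / M_D = 50294.6 / 26449.7 = 1.902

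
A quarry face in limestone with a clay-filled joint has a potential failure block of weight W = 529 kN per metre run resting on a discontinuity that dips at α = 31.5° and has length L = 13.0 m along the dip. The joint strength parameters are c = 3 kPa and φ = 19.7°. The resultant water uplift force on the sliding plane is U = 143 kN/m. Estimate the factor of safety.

FS = 0.54

Resolving the block weight along and normal to the plane and applying the Mohr–Coulomb strength on the joint:
N' = W cosα − U = 529·cos31.5° − 143 = 308.0 kN/m
Driving force T = W sinα = 529·sin31.5° = 276.4 kN/m
Resisting force R = c·L + N'·tanφ = 3·13.0 + 308.0·tan19.7° = 39.0 + 110.3 = 149.3 kN/m
FS = R / T = 149.3 / 276.4 = 0.540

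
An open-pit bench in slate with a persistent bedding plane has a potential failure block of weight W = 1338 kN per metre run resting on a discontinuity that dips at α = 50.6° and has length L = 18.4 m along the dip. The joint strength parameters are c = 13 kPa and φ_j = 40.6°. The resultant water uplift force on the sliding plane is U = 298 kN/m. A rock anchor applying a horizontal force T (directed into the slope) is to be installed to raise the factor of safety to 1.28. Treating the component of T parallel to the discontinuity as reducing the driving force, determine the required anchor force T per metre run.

T = 415 kN/m

Resolving forces along and normal to the sliding plane, with the horizontal anchor force T adding T·sinα to the effective normal force and T·cosα acting up the plane against the driving force:
FS = [cL + (W cosα − U + T sinα) tanφ_j] / [W sinα − T cosα]
Without the anchor: N' = 551.3 kN/m, driving T_d = 1033.9 kN/m, resisting R = 13·18.4 + 551.3·tan40.6° = 711.7 kN/m, FS = 0.69.
Setting FS = 1.28 and solving for T:
1.28·(1033.9 − T cos50.6°) = 711.7 + T sin50.6°·tan40.6°
T·(sin50.6°·tan40.6° + 1.28·cos50.6°) = 1.28·1033.9 − 711.7
T·(0.7727·0.8571 + 1.28·0.6347) = 1323.4 − 711.7 = 611.7
T·1.4748 = 611.7
T = 414.8 kN/m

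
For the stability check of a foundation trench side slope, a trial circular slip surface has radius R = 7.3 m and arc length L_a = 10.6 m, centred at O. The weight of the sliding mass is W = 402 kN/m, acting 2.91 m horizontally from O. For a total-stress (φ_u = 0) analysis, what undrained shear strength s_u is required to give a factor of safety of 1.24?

FS = s_u·L_a·R / (W·d), so s_u = FS·W·d / (L_a·R).
s_u = 1.24·402·2.91 / (10.60·7.3) = 1450.6 / 77.38 = 18.75 kPa

s_u = 18.7 kPa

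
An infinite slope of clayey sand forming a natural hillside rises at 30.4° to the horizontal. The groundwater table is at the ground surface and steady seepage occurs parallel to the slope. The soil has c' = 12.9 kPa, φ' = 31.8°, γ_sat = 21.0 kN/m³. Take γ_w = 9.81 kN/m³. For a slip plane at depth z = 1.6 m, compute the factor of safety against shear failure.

With seepage parallel to the slope and the water table at the surface, the effective normal stress on the slip plane uses the buoyant unit weight γ' = γ_sat − γ_w while the driving shear stress uses γ_sat:
FS = [c' + γ' z cos²β tanφ'] / [γ_sat z sinβ cosβ]
γ' = 21.0 − 9.81 = 11.19 kN/m³
Numerator = 12.9 + 11.19·1.6·cos²30.4°·tan31.8° = 12.9 + 11.19·1.6·0.7439·0.6200 = 21.158 kPa
Denominator = 21.0·1.6·sin30.4°·cos30.4° = 21.0·1.6·0.5060·0.8625 = 14.665 kPa
FS = 21.158 / 14.665 = 1.443

FS = 1.44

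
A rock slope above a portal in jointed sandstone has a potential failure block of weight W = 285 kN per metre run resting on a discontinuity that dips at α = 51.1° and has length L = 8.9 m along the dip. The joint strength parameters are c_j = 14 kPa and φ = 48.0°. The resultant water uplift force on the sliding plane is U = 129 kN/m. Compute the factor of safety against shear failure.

Resolving the block weight along and normal to the plane and applying the Mohr–Coulomb strength on the joint:
N' = W cosα − U = 285·cos51.1° − 129 = 50.0 kN/m
Driving force T = W sinα = 285·sin51.1° = 221.8 kN/m
Resisting force R = c_j·L + N'·tanφ = 14·8.9 + 50.0·tan48.0° = 124.6 + 55.5 = 180.1 kN/m
FS = R / T = 180.1 / 221.8 = 0.812

FS = 0.81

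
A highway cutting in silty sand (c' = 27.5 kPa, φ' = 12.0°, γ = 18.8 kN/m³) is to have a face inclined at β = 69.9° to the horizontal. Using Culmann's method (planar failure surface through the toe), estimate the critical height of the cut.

H_c = 11.47 m

Culmann's analysis gives the critical failure plane at α_cr = (β + φ')/2 = (69.9 + 12.0)/2 = 41.0°, and the critical height
H_c = (4c'/γ) · sinβ cosφ' / [1 − cos(β − φ')]
    = (4·27.5/18.8) · sin69.9°·cos12.0° / [1 − cos(57.9°)]
    = 5.851 · 0.9391·0.9781 / [1 − 0.5314]
    = 5.851 · 0.9186 / 0.4686
    = 11.47 m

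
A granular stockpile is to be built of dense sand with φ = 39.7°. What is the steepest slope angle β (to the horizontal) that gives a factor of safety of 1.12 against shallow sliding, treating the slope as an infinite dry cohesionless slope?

For an infinite dry cohesionless slope FS = tanφ/tanβ, so tanβ = tanφ / FS.
tanβ = tan39.7° / 1.12 = 0.8302 / 1.12 = 0.7413
β = arctan(0.7413) = 36.55°

β = 36.5°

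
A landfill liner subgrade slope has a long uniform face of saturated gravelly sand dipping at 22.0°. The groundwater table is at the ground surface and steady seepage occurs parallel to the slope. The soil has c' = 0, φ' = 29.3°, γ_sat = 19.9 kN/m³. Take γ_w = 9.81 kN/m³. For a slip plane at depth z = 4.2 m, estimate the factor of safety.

With seepage parallel to the slope and the water table at the surface, the effective normal stress on the slip plane uses the buoyant unit weight γ' = γ_sat − γ_w while the driving shear stress uses γ_sat:
FS = [c' + γ' z cos²β tanφ'] / [γ_sat z sinβ cosβ]
(For c' = 0 this reduces to FS = (γ'/γ_sat)·tanφ'/tanβ.)
γ' = 19.9 − 9.81 = 10.09 kN/m³
Numerator = 0.0 + 10.09·4.2·cos²22.0°·tan29.3° = 0.0 + 10.09·4.2·0.8597·0.5612 = 20.444 kPa
Denominator = 19.9·4.2·sin22.0°·cos22.0° = 19.9·4.2·0.3746·0.9272 = 29.030 kPa
FS = 20.444 / 29.030 = 0.704

FS = 0.70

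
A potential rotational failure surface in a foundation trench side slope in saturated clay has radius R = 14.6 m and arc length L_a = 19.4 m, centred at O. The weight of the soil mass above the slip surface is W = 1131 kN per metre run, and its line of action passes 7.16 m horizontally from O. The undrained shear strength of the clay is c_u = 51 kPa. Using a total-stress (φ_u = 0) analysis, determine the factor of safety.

FS = 1.78

Taking moments about the centre O, the resisting moment is provided by the undrained shear strength acting along the arc:
M_R = c_u·L_a·R = 51·19.40·14.6 = 14445.2 kN·m/m
M_D = W·d = 1131·7.16 = 8098.0 kN·m/m
FS = M_R / M_D = 14445.2 / 8098.0 = 1.784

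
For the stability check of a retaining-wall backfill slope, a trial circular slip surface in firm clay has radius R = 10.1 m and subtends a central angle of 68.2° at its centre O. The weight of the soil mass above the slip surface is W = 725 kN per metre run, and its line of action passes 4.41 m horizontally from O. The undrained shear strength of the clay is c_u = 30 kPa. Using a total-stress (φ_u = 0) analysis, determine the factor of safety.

Taking moments about the centre O, the resisting moment is provided by the undrained shear strength acting along the arc:
Arc length L_a = R·θ = 10.1·(68.2°·π/180) = 10.1·1.1903 = 12.02 m
M_R = c_u·L_a·R = 30·12.02·10.1 = 3642.7 kN·m/m
M_D = W·d = 725·4.41 = 3197.2 kN·m/m
FS = M_R / M_D = 3642.7 / 3197.2 = 1.139

FS = 1.14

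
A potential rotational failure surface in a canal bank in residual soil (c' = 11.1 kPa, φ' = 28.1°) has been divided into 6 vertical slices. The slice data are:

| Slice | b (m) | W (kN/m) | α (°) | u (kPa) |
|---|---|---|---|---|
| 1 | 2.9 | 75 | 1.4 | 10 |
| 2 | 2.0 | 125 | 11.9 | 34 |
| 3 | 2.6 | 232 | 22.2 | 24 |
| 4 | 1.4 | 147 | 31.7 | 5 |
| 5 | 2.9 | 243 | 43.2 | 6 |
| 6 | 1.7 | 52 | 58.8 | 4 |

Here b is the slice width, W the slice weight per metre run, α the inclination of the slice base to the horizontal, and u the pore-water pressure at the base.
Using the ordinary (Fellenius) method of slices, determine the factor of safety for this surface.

FS = 1.16

Ordinary method of slices: FS = Σ[c'·Δl_i + (W_i cosα_i − u_i·Δl_i)·tanφ'] / Σ W_i sinα_i, with Δl_i = b_i / cosα_i.
Slice 1: Δl = 2.9/cos1.4° = 2.901 m; N'_1 = 75·cos1.4° − 10·2.901 = 46.0; c'Δl = 32.20; W sinα = 1.8
Slice 2: Δl = 2.0/cos11.9° = 2.044 m; N'_2 = 125·cos11.9° − 34·2.044 = 52.8; c'Δl = 22.69; W sinα = 25.8
Slice 3: Δl = 2.6/cos22.2° = 2.808 m; N'_3 = 232·cos22.2° − 24·2.808 = 147.4; c'Δl = 31.17; W sinα = 87.7
Slice 4: Δl = 1.4/cos31.7° = 1.645 m; N'_4 = 147·cos31.7° − 5·1.645 = 116.8; c'Δl = 18.26; W sinα = 77.2
Slice 5: Δl = 2.9/cos43.2° = 3.978 m; N'_5 = 243·cos43.2° − 6·3.978 = 153.3; c'Δl = 44.16; W sinα = 166.3
Slice 6: Δl = 1.7/cos58.8° = 3.282 m; N'_6 = 52·cos58.8° − 4·3.282 = 13.8; c'Δl = 36.43; W sinα = 44.5
Σc'Δl = 184.9 kN/m; ΣN' = 530.1 kN/m; ΣW sinα = 403.3 kN/m
Resisting = 184.9 + 530.1·tan28.1° = 184.9 + 283.1 = 468.0 kN/m
FS = 468.0 / 403.3 = 1.160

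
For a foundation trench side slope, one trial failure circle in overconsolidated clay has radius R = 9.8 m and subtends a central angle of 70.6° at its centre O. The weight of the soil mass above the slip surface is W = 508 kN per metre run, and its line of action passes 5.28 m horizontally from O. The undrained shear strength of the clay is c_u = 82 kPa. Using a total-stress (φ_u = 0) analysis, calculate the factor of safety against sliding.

Taking moments about the centre O, the resisting moment is provided by the undrained shear strength acting along the arc:
Arc length L_a = R·θ = 9.8·(70.6°·π/180) = 9.8·1.2322 = 12.08 m
M_R = c_u·L_a·R = 82·12.08·9.8 = 9703.9 kN·m/m
M_D = W·d = 508·5.28 = 2682.2 kN·m/m
FS = M_R / M_D = 9703.9 / 2682.2 = 3.618

FS = 3.62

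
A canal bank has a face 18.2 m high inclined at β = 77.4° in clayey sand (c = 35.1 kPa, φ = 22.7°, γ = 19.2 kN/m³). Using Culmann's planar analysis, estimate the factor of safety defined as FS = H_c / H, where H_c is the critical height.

FS = 0.86

H_c = (4c/γ) · sinβ cosφ / [1 − cos(β − φ)]
    = (4·35.1/19.2) · sin77.4°·cos22.7° / [1 − cos54.7°]
    = 7.313 · 0.9003 / 0.4221 = 15.60 m
FS = H_c / H = 15.60 / 18.2 = 0.857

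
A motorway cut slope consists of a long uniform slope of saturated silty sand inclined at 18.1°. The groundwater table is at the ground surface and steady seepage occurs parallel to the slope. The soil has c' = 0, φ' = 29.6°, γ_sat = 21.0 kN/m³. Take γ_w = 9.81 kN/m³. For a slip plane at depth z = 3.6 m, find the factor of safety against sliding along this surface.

FS = 0.93

With seepage parallel to the slope and the water table at the surface, the effective normal stress on the slip plane uses the buoyant unit weight γ' = γ_sat − γ_w while the driving shear stress uses γ_sat:
FS = [c' + γ' z cos²β tanφ'] / [γ_sat z sinβ cosβ]
(For c' = 0 this reduces to FS = (γ'/γ_sat)·tanφ'/tanβ.)
γ' = 21.0 − 9.81 = 11.19 kN/m³
Numerator = 0.0 + 11.19·3.6·cos²18.1°·tan29.6° = 0.0 + 11.19·3.6·0.9035·0.5681 = 20.676 kPa
Denominator = 21.0·3.6·sin18.1°·cos18.1° = 21.0·3.6·0.3107·0.9505 = 22.325 kPa
FS = 20.676 / 22.325 = 0.926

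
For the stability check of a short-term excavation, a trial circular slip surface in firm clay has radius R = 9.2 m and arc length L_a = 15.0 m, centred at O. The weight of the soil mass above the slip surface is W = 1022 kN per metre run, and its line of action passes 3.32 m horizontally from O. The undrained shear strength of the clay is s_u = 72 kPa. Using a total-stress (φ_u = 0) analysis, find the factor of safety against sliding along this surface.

FS = 2.93

Taking moments about the centre O, the resisting moment is provided by the undrained shear strength acting along the arc:
M_R = s_u·L_a·R = 72·15.00·9.2 = 9936.0 kN·m/m
M_D = W·d = 1022·3.32 = 3393.0 kN·m/m
FS = M_R / M_D = 9936.0 / 3393.0 = 2.928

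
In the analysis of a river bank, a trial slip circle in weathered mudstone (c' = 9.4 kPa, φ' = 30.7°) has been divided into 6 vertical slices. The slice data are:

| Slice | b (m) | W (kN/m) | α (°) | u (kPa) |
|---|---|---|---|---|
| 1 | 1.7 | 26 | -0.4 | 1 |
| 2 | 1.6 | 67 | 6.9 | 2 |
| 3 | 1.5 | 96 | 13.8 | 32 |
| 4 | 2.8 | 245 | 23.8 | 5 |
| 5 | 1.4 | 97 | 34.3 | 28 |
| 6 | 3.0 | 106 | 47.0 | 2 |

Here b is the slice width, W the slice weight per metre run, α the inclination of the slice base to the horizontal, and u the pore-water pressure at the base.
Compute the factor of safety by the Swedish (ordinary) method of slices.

FS = 1.49

Ordinary method of slices: FS = Σ[c'·Δl_i + (W_i cosα_i − u_i·Δl_i)·tanφ'] / Σ W_i sinα_i, with Δl_i = b_i / cosα_i.
Slice 1: Δl = 1.7/cos(-0.4°) = 1.700 m; N'_1 = 26·cos(-0.4°) − 1·1.700 = 24.3; c'Δl = 15.98; W sinα = -0.2
Slice 2: Δl = 1.6/cos6.9° = 1.612 m; N'_2 = 67·cos6.9° − 2·1.612 = 63.3; c'Δl = 15.15; W sinα = 8.0
Slice 3: Δl = 1.5/cos13.8° = 1.545 m; N'_3 = 96·cos13.8° − 32·1.545 = 43.8; c'Δl = 14.52; W sinα = 22.9
Slice 4: Δl = 2.8/cos23.8° = 3.060 m; N'_4 = 245·cos23.8° − 5·3.060 = 208.9; c'Δl = 28.77; W sinα = 98.9
Slice 5: Δl = 1.4/cos34.3° = 1.695 m; N'_5 = 97·cos34.3° − 28·1.695 = 32.7; c'Δl = 15.93; W sinα = 54.7
Slice 6: Δl = 3.0/cos47.0° = 4.399 m; N'_6 = 106·cos47.0° − 2·4.399 = 63.5; c'Δl = 41.35; W sinα = 77.5
Σc'Δl = 131.7 kN/m; ΣN' = 436.4 kN/m; ΣW sinα = 261.8 kN/m
Resisting = 131.7 + 436.4·tan30.7° = 131.7 + 259.1 = 390.8 kN/m
FS = 390.8 / 261.8 = 1.493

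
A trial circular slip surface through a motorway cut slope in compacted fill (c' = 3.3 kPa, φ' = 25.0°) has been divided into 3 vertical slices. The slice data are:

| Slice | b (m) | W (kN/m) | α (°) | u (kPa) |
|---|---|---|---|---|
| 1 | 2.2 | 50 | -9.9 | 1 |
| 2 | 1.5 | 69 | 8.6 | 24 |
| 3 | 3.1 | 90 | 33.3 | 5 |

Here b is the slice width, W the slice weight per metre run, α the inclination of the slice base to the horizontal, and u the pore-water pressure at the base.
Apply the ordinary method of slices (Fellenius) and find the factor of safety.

FS = 1.72

Ordinary method of slices: FS = Σ[c'·Δl_i + (W_i cosα_i − u_i·Δl_i)·tanφ'] / Σ W_i sinα_i, with Δl_i = b_i / cosα_i.
Slice 1: Δl = 2.2/cos(-9.9°) = 2.233 m; N'_1 = 50·cos(-9.9°) − 1·2.233 = 47.0; c'Δl = 7.37; W sinα = -8.6
Slice 2: Δl = 1.5/cos8.6° = 1.517 m; N'_2 = 69·cos8.6° − 24·1.517 = 31.8; c'Δl = 5.01; W sinα = 10.3
Slice 3: Δl = 3.1/cos33.3° = 3.709 m; N'_3 = 90·cos33.3° − 5·3.709 = 56.7; c'Δl = 12.24; W sinα = 49.4
Σc'Δl = 24.6 kN/m; ΣN' = 135.5 kN/m; ΣW sinα = 51.1 kN/m
Resisting = 24.6 + 135.5·tan25.0° = 24.6 + 63.2 = 87.8 kN/m
FS = 87.8 / 51.1 = 1.717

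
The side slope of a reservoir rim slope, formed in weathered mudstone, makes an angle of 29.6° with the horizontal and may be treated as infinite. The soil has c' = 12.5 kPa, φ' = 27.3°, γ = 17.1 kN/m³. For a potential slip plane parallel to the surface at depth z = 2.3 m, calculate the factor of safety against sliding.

FS = 1.65

For an infinite slope with a slip plane parallel to the surface (no pore pressure): FS = [c' + γz cos²β tanφ'] / [γz sinβ cosβ].
γz = 17.1·2.3 = 39.33 kN/m²
Numerator = 12.5 + 39.33·cos²29.6°·tan27.3° = 12.5 + 39.33·0.7560·0.5161 = 27.847 kPa
Denominator = 39.33·sin29.6°·cos29.6° = 39.33·0.4939·0.8695 = 16.891 kPa
FS = 27.847 / 16.891 = 1.649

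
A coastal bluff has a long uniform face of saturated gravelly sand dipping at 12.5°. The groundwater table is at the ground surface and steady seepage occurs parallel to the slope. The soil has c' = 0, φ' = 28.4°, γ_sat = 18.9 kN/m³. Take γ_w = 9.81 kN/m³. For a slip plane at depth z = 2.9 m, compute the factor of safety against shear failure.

FS = 1.17

With seepage parallel to the slope and the water table at the surface, the effective normal stress on the slip plane uses the buoyant unit weight γ' = γ_sat − γ_w while the driving shear stress uses γ_sat:
FS = [c' + γ' z cos²β tanφ'] / [γ_sat z sinβ cosβ]
(For c' = 0 this reduces to FS = (γ'/γ_sat)·tanφ'/tanβ.)
γ' = 18.9 − 9.81 = 9.09 kN/m³
Numerator = 0.0 + 9.09·2.9·cos²12.5°·tan28.4° = 0.0 + 9.09·2.9·0.9532·0.5407 = 13.586 kPa
Denominator = 18.9·2.9·sin12.5°·cos12.5° = 18.9·2.9·0.2164·0.9763 = 11.582 kPa
FS = 13.586 / 11.582 = 1.173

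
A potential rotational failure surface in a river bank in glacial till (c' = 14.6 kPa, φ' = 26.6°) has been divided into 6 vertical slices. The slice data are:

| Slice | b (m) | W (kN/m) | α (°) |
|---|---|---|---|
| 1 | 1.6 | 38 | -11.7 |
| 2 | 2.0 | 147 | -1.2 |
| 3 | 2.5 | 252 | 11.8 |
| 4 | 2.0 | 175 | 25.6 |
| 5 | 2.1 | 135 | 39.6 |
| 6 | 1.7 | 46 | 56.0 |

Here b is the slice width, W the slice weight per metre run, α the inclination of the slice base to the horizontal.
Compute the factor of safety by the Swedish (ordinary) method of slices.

FS = 2.36

Ordinary method of slices: FS = Σ[c'·Δl_i + (W_i cosα_i)·tanφ'] / Σ W_i sinα_i, with Δl_i = b_i / cosα_i.
Slice 1: Δl = 1.6/cos(-11.7°) = 1.634 m; N'_1 = 38·cos(-11.7°) = 37.2; c'Δl = 23.86; W sinα = -7.7
Slice 2: Δl = 2.0/cos(-1.2°) = 2.000 m; N'_2 = 147·cos(-1.2°) = 147.0; c'Δl = 29.21; W sinα = -3.1
Slice 3: Δl = 2.5/cos11.8° = 2.554 m; N'_3 = 252·cos11.8° = 246.7; c'Δl = 37.29; W sinα = 51.5
Slice 4: Δl = 2.0/cos25.6° = 2.218 m; N'_4 = 175·cos25.6° = 157.8; c'Δl = 32.38; W sinα = 75.6
Slice 5: Δl = 2.1/cos39.6° = 2.725 m; N'_5 = 135·cos39.6° = 104.0; c'Δl = 39.79; W sinα = 86.1
Slice 6: Δl = 1.7/cos56.0° = 3.040 m; N'_6 = 46·cos56.0° = 25.7; c'Δl = 44.39; W sinα = 38.1
Σc'Δl = 206.9 kN/m; ΣN' = 718.4 kN/m; ΣW sinα = 240.6 kN/m
Resisting = 206.9 + 718.4·tan26.6° = 206.9 + 359.8 = 566.7 kN/m
FS = 566.7 / 240.6 = 2.356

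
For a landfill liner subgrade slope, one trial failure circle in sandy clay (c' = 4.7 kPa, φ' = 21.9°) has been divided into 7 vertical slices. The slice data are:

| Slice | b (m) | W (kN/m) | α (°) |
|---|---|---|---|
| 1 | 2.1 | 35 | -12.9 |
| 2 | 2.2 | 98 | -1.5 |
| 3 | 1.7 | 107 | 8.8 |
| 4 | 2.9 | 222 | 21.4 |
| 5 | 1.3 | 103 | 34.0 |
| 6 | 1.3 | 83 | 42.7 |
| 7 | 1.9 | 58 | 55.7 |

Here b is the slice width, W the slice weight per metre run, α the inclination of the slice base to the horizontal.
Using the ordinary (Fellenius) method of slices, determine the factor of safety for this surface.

FS = 1.31

Ordinary method of slices: FS = Σ[c'·Δl_i + (W_i cosα_i)·tanφ'] / Σ W_i sinα_i, with Δl_i = b_i / cosα_i.
Slice 1: Δl = 2.1/cos(-12.9°) = 2.154 m; N'_1 = 35·cos(-12.9°) = 34.1; c'Δl = 10.13; W sinα = -7.8
Slice 2: Δl = 2.2/cos(-1.5°) = 2.201 m; N'_2 = 98·cos(-1.5°) = 98.0; c'Δl = 10.34; W sinα = -2.6
Slice 3: Δl = 1.7/cos8.8° = 1.720 m; N'_3 = 107·cos8.8° = 105.7; c'Δl = 8.09; W sinα = 16.4
Slice 4: Δl = 2.9/cos21.4° = 3.115 m; N'_4 = 222·cos21.4° = 206.7; c'Δl = 14.64; W sinα = 81.0
Slice 5: Δl = 1.3/cos34.0° = 1.568 m; N'_5 = 103·cos34.0° = 85.4; c'Δl = 7.37; W sinα = 57.6
Slice 6: Δl = 1.3/cos42.7° = 1.769 m; N'_6 = 83·cos42.7° = 61.0; c'Δl = 8.31; W sinα = 56.3
Slice 7: Δl = 1.9/cos55.7° = 3.372 m; N'_7 = 58·cos55.7° = 32.7; c'Δl = 15.85; W sinα = 47.9
Σc'Δl = 74.7 kN/m; ΣN' = 623.6 kN/m; ΣW sinα = 248.8 kN/m
Resisting = 74.7 + 623.6·tan21.9° = 74.7 + 250.7 = 325.4 kN/m
FS = 325.4 / 248.8 = 1.308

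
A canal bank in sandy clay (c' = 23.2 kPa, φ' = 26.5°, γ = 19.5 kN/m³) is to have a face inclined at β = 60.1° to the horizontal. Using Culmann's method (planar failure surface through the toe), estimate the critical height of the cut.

Culmann's analysis gives the critical failure plane at α_cr = (β + φ')/2 = (60.1 + 26.5)/2 = 43.3°, and the critical height
H_c = (4c'/γ) · sinβ cosφ' / [1 − cos(β − φ')]
    = (4·23.2/19.5) · sin60.1°·cos26.5° / [1 − cos(33.6°)]
    = 4.759 · 0.8669·0.8949 / [1 − 0.8329]
    = 4.759 · 0.7758 / 0.1671
    = 22.10 m

H_c = 22.10 m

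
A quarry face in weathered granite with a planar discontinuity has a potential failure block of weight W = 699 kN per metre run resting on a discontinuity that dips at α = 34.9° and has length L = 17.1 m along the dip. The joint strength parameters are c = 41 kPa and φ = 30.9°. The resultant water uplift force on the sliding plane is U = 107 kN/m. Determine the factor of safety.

FS = 2.45

Resolving the block weight along and normal to the plane and applying the Mohr–Coulomb strength on the joint:
N' = W cosα − U = 699·cos34.9° − 107 = 466.3 kN/m
Driving force T = W sinα = 699·sin34.9° = 399.9 kN/m
Resisting force R = c·L + N'·tanφ = 41·17.1 + 466.3·tan30.9° = 701.1 + 279.1 = 980.2 kN/m
FS = R / T = 980.2 / 399.9 = 2.451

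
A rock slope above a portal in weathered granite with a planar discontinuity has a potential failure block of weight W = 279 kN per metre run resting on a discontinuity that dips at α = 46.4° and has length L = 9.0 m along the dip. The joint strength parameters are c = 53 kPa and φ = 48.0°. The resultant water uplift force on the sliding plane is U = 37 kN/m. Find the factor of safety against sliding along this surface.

FS = 3.22

Resolving the block weight along and normal to the plane and applying the Mohr–Coulomb strength on the joint:
N' = W cosα − U = 279·cos46.4° − 37 = 155.4 kN/m
Driving force T = W sinα = 279·sin46.4° = 202.0 kN/m
Resisting force R = c·L + N'·tanφ = 53·9.0 + 155.4·tan48.0° = 477.0 + 172.6 = 649.6 kN/m
FS = R / T = 649.6 / 202.0 = 3.215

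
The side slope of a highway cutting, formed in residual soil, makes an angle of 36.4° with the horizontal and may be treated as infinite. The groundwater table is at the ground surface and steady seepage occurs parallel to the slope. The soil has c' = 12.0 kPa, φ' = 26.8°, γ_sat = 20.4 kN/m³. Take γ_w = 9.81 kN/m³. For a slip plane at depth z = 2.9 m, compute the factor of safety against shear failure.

FS = 0.78

With seepage parallel to the slope and the water table at the surface, the effective normal stress on the slip plane uses the buoyant unit weight γ' = γ_sat − γ_w while the driving shear stress uses γ_sat:
FS = [c' + γ' z cos²β tanφ'] / [γ_sat z sinβ cosβ]
γ' = 20.4 − 9.81 = 10.59 kN/m³
Numerator = 12.0 + 10.59·2.9·cos²36.4°·tan26.8° = 12.0 + 10.59·2.9·0.6479·0.5051 = 22.050 kPa
Denominator = 20.4·2.9·sin36.4°·cos36.4° = 20.4·2.9·0.5934·0.8049 = 28.257 kPa
FS = 22.050 / 28.257 = 0.780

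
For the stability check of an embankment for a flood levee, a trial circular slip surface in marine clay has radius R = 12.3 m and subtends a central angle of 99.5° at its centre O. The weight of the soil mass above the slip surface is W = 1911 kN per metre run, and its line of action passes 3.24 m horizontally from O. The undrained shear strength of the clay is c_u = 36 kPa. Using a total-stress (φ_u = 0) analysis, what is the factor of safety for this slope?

Taking moments about the centre O, the resisting moment is provided by the undrained shear strength acting along the arc:
Arc length L_a = R·θ = 12.3·(99.5°·π/180) = 12.3·1.7366 = 21.36 m
M_R = c_u·L_a·R = 36·21.36·12.3 = 9458.3 kN·m/m
M_D = W·d = 1911·3.24 = 6191.6 kN·m/m
FS = M_R / M_D = 9458.3 / 6191.6 = 1.528

FS = 1.53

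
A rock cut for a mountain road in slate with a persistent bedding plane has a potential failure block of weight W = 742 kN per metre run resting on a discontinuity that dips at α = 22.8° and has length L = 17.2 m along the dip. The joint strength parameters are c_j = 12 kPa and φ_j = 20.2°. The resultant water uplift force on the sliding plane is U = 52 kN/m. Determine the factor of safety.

FS = 1.53

Resolving the block weight along and normal to the plane and applying the Mohr–Coulomb strength on the joint:
N' = W cosα − U = 742·cos22.8° − 52 = 632.0 kN/m
Driving force T = W sinα = 742·sin22.8° = 287.5 kN/m
Resisting force R = c_j·L + N'·tanφ_j = 12·17.2 + 632.0·tan20.2° = 206.4 + 232.5 = 438.9 kN/m
FS = R / T = 438.9 / 287.5 = 1.527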